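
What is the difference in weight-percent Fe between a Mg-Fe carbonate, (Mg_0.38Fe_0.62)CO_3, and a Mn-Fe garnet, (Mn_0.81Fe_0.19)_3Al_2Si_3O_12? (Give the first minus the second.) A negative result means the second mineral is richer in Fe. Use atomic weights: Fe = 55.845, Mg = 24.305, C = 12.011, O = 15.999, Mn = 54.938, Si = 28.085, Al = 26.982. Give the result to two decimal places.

Fe in (Mg_0.38Fe_0.62)CO_3: molar mass 103.868 g/mol; 0.62×55.845 = 34.624 g → 33.33 wt%.
Fe in (Mn_0.81Fe_0.19)_3Al_2Si_3O_12: molar mass 495.538 g/mol; 0.57×55.845 = 31.832 g → 6.42 wt%.
Difference = 33.33 − 6.42 = 26.91 percentage points.

26.91 percentage points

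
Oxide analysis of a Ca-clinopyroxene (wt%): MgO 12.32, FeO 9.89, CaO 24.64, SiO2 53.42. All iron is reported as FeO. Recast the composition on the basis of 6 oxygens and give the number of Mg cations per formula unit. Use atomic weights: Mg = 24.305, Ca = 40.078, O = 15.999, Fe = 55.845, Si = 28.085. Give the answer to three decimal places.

0.689 Mg apfu

MgO (M=40.304): mol = 0.30568; Mg = 0.30568, O = 0.30568.
FeO (M=71.844): mol = 0.13766; Fe = 0.13766, O = 0.13766.
CaO (M=56.077): mol = 0.43940; Ca = 0.43940, O = 0.43940.
SiO2 (M=60.083): mol = 0.88910; Si = 0.88910, O = 1.77820.
ΣO = 2.66094; factor = 6/ΣO = 2.25484.
Mg apfu = 0.30568 × 2.25484 = 0.689.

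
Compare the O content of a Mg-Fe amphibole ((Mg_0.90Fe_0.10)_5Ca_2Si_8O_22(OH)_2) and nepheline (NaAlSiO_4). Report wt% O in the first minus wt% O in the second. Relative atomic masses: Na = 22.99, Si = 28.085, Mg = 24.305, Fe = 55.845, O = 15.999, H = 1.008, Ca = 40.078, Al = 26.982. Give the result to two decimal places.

O in (Mg_0.90Fe_0.10)_5Ca_2Si_8O_22(OH)_2: molar mass 828.123 g/mol; 24×15.999 = 383.976 g → 46.37 wt%.
O in NaAlSiO_4: molar mass 142.053 g/mol; 4×15.999 = 63.996 g → 45.05 wt%.
Difference = 46.37 − 45.05 = 1.32 percentage points.

1.32 percentage points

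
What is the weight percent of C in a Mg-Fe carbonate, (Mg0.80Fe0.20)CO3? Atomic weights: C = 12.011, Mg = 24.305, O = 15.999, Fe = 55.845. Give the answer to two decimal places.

Formula mass = 0.80×24.305 + 0.20×55.845 + 1×12.011 + 3×15.999 = 90.621 g/mol, of which 12.011 g is C.
So C makes up 12.011/90.621 = 0.1325 of the mass, i.e. 13.25%.

13.25 wt%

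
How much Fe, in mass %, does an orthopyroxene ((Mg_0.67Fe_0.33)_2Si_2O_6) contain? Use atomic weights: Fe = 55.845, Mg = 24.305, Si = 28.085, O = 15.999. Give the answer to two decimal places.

M((Mg_0.67Fe_0.33)_2Si_2O_6) = 221.590 g/mol.
Fe contributes 0.66 × 55.845 = 36.858 g per mole.
36.858/221.590 = 0.1663 → 16.63%.

16.63 mass %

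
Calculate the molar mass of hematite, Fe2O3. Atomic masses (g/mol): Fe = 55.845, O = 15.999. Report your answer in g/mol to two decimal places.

159.69 g/mol

The formula mass is the sum 2·55.845 + 3·15.999.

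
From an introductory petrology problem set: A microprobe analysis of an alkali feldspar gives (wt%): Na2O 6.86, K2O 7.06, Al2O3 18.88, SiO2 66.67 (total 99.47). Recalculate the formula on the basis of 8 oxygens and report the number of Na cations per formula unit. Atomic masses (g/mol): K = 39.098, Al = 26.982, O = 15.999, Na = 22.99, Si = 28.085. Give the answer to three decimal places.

Na2O: 6.86/61.979 = 0.11068 mol → 0.22136 mol Na, 0.11068 mol O.
K2O: 7.06/94.195 = 0.07495 mol → 0.14990 mol K, 0.07495 mol O.
Al2O3: 18.88/101.961 = 0.18517 mol → 0.37034 mol Al, 0.55551 mol O.
SiO2: 66.67/60.083 = 1.10963 mol → 1.10963 mol Si, 2.21926 mol O.
Total oxygen = 2.96040 mol. Normalization factor = 8/2.96040 = 2.70234.
Na per 8 O = 0.22136 × 2.70234 = 0.598.

0.598 Na apfu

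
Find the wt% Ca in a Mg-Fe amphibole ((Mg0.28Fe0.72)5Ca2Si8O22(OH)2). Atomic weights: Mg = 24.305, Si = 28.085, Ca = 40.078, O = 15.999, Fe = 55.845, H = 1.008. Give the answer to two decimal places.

8.66 mass %

M((Mg0.28Fe0.72)5Ca2Si8O22(OH)2) = 925.897 g/mol.
Ca contributes 2 × 40.078 = 80.156 g per mole.
80.156/925.897 = 0.0866 → 8.66%.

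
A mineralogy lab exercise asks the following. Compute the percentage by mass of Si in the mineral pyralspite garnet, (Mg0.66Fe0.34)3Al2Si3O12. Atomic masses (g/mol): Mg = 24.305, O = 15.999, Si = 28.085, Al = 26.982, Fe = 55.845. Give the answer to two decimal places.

19.36 wt%

Formula mass = 1.98·24.305 + 1.02·55.845 + 2·26.982 + 3·28.085 + 12·15.999 = 435.293 g/mol, of which 84.255 g is Si.
So Si makes up 84.255/435.293 = 0.1936 of the mass, i.e. 19.36%.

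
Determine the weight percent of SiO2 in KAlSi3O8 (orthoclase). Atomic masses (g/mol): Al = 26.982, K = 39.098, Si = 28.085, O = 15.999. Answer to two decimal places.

Molar mass of KAlSi3O8 = 1·39.098 + 1·26.982 + 3·28.085 + 8·15.999 = 278.327 g/mol.
Each formula unit contains 3 Si, equivalent to 3/1 = 3.0000 mol SiO2.
M(SiO2) = 1×28.085 + 2×15.999 = 60.083 g/mol.
Mass of SiO2 per formula unit = 3.0000 × 60.083 = 180.249 g.
SiO2 wt% = 180.249 / 278.327 × 100 = 64.76%.

64.76 wt%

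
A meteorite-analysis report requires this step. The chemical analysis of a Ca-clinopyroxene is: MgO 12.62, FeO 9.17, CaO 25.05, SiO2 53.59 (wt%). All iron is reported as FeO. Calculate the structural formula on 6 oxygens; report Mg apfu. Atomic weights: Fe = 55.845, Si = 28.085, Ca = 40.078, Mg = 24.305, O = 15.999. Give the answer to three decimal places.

MgO (M=40.304): mol = 0.31312; Mg = 0.31312, O = 0.31312.
FeO (M=71.844): mol = 0.12764; Fe = 0.12764, O = 0.12764.
CaO (M=56.077): mol = 0.44671; Ca = 0.44671, O = 0.44671.
SiO2 (M=60.083): mol = 0.89193; Si = 0.89193, O = 1.78386.
ΣO = 2.67133; factor = 6/ΣO = 2.24607.
Mg apfu = 0.31312 × 2.24607 = 0.703.

0.703 Mg apfu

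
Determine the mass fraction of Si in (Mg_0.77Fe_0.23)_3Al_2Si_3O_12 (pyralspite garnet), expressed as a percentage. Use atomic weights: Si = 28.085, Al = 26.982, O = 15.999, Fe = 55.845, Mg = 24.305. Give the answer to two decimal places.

M((Mg_0.77Fe_0.23)_3Al_2Si_3O_12) = 424.885 g/mol.
Si contributes 3 × 28.085 = 84.255 g per mole.
84.255/424.885 = 0.1983 → 19.83%.

19.83 weight percent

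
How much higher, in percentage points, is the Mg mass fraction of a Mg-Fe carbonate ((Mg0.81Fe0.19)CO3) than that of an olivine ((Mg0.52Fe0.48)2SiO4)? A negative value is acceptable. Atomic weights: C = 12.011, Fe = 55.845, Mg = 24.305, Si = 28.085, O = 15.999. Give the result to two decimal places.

M((Mg0.81Fe0.19)CO3) = 90.306 g/mol, so wt% Mg = 19.687/90.306 × 100 = 21.80%.
M((Mg0.52Fe0.48)2SiO4) = 170.969 g/mol, so wt% Mg = 25.277/170.969 × 100 = 14.78%.
21.80 − 14.78 = 7.02 pp.

7.02 percentage points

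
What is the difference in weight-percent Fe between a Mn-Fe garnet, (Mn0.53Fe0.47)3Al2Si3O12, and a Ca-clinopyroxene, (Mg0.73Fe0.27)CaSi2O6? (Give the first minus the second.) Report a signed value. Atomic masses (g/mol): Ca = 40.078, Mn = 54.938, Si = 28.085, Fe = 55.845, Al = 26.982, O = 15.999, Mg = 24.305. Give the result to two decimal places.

9.17 percentage points

First mineral: 78.741 g Fe in 496.300 g formula = 15.87 wt% Fe.
Second mineral: 15.078 g Fe in 225.063 g formula = 6.70 wt% Fe.
15.87% − 6.70% gives a difference of 9.17 percentage points.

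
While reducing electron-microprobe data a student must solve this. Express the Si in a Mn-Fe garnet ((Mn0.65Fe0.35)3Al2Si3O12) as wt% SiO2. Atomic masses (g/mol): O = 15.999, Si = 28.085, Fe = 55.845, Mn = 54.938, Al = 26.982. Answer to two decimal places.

36.34 wt%

M((Mn0.65Fe0.35)3Al2Si3O12) = 495.973 g/mol; M(SiO2) = 60.083 g/mol.
Moles SiO2 per formula unit = 3 Si ÷ 1 = 3.0000.
SiO2 fraction = (3.0000 × 60.083) / 495.973 = 180.249/495.973 = 0.3634.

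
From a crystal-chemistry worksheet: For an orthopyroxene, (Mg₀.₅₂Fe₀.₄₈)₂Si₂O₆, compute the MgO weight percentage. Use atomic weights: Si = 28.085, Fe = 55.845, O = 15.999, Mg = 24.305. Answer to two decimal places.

18.14 wt%

Molar mass of (Mg₀.₅₂Fe₀.₄₈)₂Si₂O₆ = 1.04*24.305 + 0.96*55.845 + 2*28.085 + 6*15.999 = 231.052 g/mol.
Each formula unit contains 1.04 Mg, equivalent to 1.04/1 = 1.0400 mol MgO.
M(MgO) = 1×24.305 + 1×15.999 = 40.304 g/mol.
Mass of MgO per formula unit = 1.0400 × 40.304 = 41.916 g.
MgO wt% = 41.916 / 231.052 × 100 = 18.14%.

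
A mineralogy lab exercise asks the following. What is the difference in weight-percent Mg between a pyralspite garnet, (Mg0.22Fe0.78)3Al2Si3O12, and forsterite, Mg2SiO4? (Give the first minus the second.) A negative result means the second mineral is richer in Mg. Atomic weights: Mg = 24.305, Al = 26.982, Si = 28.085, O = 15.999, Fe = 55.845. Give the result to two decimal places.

Mg in (Mg0.22Fe0.78)3Al2Si3O12: molar mass 476.926 g/mol; 0.66×24.305 = 16.041 g → 3.36 wt%.
Mg in Mg2SiO4: molar mass 140.691 g/mol; 2×24.305 = 48.610 g → 34.55 wt%.
Difference = 3.36 − 34.55 = -31.19 percentage points.

-31.19 percentage points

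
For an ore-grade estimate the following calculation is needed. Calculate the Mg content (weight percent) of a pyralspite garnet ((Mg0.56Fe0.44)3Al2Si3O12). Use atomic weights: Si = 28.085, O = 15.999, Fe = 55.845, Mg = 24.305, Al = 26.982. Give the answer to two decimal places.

M((Mg0.56Fe0.44)3Al2Si3O12) = 444.755 g/mol.
Mg contributes 1.68 × 24.305 = 40.832 g per mole.
40.832/444.755 = 0.0918 → 9.18%.

9.18 weight percent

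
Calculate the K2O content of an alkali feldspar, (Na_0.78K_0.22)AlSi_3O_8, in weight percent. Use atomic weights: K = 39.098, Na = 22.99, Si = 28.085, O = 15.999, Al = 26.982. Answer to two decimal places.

Formula mass = 265.763 g/mol.
0.22 K → 0.1100 mol K2O per formula unit; M(K2O) = 94.195, so K2O mass = 10.361 g.
10.361/265.763 × 100 = 3.90 wt%.

3.90 wt%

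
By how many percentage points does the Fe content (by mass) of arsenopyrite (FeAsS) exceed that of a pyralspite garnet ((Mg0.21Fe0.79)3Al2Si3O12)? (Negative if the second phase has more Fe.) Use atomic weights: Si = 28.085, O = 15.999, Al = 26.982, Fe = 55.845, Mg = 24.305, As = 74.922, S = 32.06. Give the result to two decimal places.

6.60 percentage points

Fe in FeAsS: molar mass 162.827 g/mol; 1×55.845 = 55.845 g → 34.30 wt%.
Fe in (Mg0.21Fe0.79)3Al2Si3O12: molar mass 477.872 g/mol; 2.37×55.845 = 132.353 g → 27.70 wt%.
Difference = 34.30 − 27.70 = 6.60 percentage points.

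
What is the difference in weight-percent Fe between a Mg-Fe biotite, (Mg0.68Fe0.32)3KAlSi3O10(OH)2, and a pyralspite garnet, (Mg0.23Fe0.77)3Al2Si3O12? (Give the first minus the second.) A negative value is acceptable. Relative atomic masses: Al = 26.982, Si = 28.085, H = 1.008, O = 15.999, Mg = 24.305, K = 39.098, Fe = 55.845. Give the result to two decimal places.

M((Mg0.68Fe0.32)3KAlSi3O10(OH)2) = 447.532 g/mol, so wt% Fe = 53.611/447.532 × 100 = 11.98%.
M((Mg0.23Fe0.77)3Al2Si3O12) = 475.979 g/mol, so wt% Fe = 129.002/475.979 × 100 = 27.10%.
11.98 − 27.10 = -15.12 pp.

-15.12 percentage points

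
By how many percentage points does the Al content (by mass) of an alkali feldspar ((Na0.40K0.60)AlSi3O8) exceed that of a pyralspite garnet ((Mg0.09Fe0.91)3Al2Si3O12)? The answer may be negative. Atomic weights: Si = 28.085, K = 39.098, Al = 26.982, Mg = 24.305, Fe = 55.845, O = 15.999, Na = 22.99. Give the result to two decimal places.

-1.11 percentage points

First mineral: 26.982 g Al in 271.884 g formula = 9.92 wt% Al.
Second mineral: 53.964 g Al in 489.226 g formula = 11.03 wt% Al.
9.92% − 11.03% gives a difference of -1.11 percentage points.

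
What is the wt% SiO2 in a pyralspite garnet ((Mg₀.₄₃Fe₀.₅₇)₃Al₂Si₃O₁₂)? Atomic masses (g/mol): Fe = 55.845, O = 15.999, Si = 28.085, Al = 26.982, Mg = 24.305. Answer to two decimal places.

39.44 wt%

Formula mass = 457.055 g/mol.
3 Si → 3.0000 mol SiO2 per formula unit; M(SiO2) = 60.083, so SiO2 mass = 180.249 g.
180.249/457.055 × 100 = 39.44 wt%.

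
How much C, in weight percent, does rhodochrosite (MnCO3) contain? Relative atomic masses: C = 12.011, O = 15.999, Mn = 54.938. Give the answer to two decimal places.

M(MnCO3) = 114.946 g/mol.
C contributes 1 × 12.011 = 12.011 g per mole.
12.011/114.946 = 0.1045 → 10.45%.

10.45 weight percent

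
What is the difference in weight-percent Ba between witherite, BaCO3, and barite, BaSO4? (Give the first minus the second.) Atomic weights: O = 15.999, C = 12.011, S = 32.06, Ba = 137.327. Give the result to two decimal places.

10.75 percentage points

M(BaCO3) = 197.335 g/mol, so wt% Ba = 137.327/197.335 × 100 = 69.59%.
M(BaSO4) = 233.383 g/mol, so wt% Ba = 137.327/233.383 × 100 = 58.84%.
69.59 − 58.84 = 10.75 pp.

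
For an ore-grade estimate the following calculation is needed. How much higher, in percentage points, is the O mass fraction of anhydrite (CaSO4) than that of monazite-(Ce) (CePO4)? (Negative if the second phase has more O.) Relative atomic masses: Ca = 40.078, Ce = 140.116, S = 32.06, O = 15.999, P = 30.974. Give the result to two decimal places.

O in CaSO4: molar mass 136.134 g/mol; 4×15.999 = 63.996 g → 47.01 wt%.
O in CePO4: molar mass 235.086 g/mol; 4×15.999 = 63.996 g → 27.22 wt%.
Difference = 47.01 − 27.22 = 19.79 percentage points.

19.79 percentage points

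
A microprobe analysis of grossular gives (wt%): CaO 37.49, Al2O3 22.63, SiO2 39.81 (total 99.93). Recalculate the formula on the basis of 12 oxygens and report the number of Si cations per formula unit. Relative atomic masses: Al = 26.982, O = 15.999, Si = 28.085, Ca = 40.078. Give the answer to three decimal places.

2.990 Si apfu

CaO (M=56.077): mol = 0.66855; Ca = 0.66855, O = 0.66855.
Al2O3 (M=101.961): mol = 0.22195; Al = 0.44390, O = 0.66585.
SiO2 (M=60.083): mol = 0.66258; Si = 0.66258, O = 1.32516.
ΣO = 2.65956; factor = 12/ΣO = 4.51202.
Si apfu = 0.66258 × 4.51202 = 2.990.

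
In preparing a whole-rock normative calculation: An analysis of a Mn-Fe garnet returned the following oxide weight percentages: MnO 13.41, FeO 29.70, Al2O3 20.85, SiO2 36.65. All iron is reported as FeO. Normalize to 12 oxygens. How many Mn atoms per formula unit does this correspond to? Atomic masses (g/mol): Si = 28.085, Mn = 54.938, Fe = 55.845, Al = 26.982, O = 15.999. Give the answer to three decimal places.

0.931 Mn apfu

MnO (M=70.937): mol = 0.18904; Mn = 0.18904, O = 0.18904.
FeO (M=71.844): mol = 0.41340; Fe = 0.41340, O = 0.41340.
Al2O3 (M=101.961): mol = 0.20449; Al = 0.40898, O = 0.61347.
SiO2 (M=60.083): mol = 0.60999; Si = 0.60999, O = 1.21998.
ΣO = 2.43589; factor = 12/ΣO = 4.92633.
Mn apfu = 0.18904 × 4.92633 = 0.931.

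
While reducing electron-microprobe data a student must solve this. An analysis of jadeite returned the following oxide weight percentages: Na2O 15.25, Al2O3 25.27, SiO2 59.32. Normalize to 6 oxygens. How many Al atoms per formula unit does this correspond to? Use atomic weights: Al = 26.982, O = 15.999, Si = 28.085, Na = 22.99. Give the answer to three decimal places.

1.003 Al apfu

Na2O: 15.25/61.979 = 0.24605 mol → 0.49210 mol Na, 0.24605 mol O.
Al2O3: 25.27/101.961 = 0.24784 mol → 0.49568 mol Al, 0.74352 mol O.
SiO2: 59.32/60.083 = 0.98730 mol → 0.98730 mol Si, 1.97460 mol O.
Total oxygen = 2.96417 mol. Normalization factor = 6/2.96417 = 2.02418.
Al per 6 O = 0.49568 × 2.02418 = 1.003.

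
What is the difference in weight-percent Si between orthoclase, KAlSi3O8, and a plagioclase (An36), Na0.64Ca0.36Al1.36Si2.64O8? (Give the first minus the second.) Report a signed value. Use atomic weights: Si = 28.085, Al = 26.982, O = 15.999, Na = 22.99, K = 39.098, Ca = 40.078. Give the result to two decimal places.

First mineral: 84.255 g Si in 278.327 g formula = 30.27 wt% Si.
Second mineral: 74.144 g Si in 267.974 g formula = 27.67 wt% Si.
30.27% − 27.67% gives a difference of 2.60 percentage points.

2.60 percentage points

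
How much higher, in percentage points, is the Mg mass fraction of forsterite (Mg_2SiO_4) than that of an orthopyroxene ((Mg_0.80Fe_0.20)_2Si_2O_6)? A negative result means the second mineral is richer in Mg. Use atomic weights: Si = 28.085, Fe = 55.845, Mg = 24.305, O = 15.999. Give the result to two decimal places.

First mineral: 48.610 g Mg in 140.691 g formula = 34.55 wt% Mg.
Second mineral: 38.888 g Mg in 213.390 g formula = 18.22 wt% Mg.
34.55% − 18.22% gives a difference of 16.33 percentage points.

16.33 percentage points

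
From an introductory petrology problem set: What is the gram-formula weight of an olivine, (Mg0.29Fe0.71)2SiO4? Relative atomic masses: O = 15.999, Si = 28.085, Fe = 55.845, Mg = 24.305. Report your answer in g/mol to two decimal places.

Mg: 0.58 × 24.305 = 14.0969
Fe: 1.42 × 55.845 = 79.2999
Si: 1 × 28.085 = 28.0850
O: 4 × 15.999 = 63.9960
Summing the contributions gives the formula mass.

185.48 g/mol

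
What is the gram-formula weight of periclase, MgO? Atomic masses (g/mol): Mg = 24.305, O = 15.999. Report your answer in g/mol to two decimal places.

40.30 g/mol

The formula mass is the sum 1*24.305 + 1*15.999.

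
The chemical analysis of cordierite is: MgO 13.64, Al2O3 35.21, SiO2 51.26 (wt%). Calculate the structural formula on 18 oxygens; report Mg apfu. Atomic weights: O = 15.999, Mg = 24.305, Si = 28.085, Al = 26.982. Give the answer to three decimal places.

13.64 wt% MgO ÷ 40.304 g/mol = 0.33843 mol, giving 0.33843 Mg and 0.33843 O.
35.21 wt% Al2O3 ÷ 101.961 g/mol = 0.34533 mol, giving 0.69066 Al and 1.03599 O.
51.26 wt% SiO2 ÷ 60.083 g/mol = 0.85315 mol, giving 0.85315 Si and 1.70630 O.
Oxygen sums to 3.08072; scaling by 18/3.08072 = 5.84279 puts the formula on 18 O.
Mg: 0.33843 × 5.84279 = 1.977 atoms per formula unit.

1.977 Mg apfu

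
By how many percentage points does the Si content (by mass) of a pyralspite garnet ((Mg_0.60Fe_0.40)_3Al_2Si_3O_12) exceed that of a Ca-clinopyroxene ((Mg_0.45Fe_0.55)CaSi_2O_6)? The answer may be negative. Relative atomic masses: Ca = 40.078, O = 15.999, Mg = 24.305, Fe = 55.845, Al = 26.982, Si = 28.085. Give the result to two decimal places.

First mineral: 84.255 g Si in 440.970 g formula = 19.11 wt% Si.
Second mineral: 56.170 g Si in 233.894 g formula = 24.02 wt% Si.
19.11% − 24.02% gives a difference of -4.91 percentage points.

-4.91 percentage points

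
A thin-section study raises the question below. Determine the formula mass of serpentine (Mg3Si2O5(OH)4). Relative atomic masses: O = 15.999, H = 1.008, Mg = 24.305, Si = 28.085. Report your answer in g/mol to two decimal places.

277.11 g/mol

Mg: 3 × 24.305 = 72.9150
Si: 2 × 28.085 = 56.1700
O: 9 × 15.999 = 143.9910
H: 4 × 1.008 = 4.0320
Summing the contributions gives the formula mass.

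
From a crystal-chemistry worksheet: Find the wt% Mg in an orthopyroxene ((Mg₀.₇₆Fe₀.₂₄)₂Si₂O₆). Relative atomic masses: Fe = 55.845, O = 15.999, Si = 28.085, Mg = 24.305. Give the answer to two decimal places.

17.11 mass %

Molar mass of (Mg₀.₇₆Fe₀.₂₄)₂Si₂O₆: 1.52*24.305 + 0.48*55.845 + 2*28.085 + 6*15.999 = 215.913 g/mol.
Mass of Mg per formula unit: 1.52 × 24.305 = 36.944 g.
Weight fraction Mg = 36.944 / 215.913 = 0.1711.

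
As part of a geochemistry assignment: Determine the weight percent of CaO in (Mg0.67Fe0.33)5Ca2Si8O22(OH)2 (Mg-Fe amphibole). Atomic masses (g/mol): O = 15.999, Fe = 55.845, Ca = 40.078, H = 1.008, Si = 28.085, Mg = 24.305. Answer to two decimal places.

Molar mass of (Mg0.67Fe0.33)5Ca2Si8O22(OH)2 = 3.35·24.305 + 1.65·55.845 + 2·40.078 + 8·28.085 + 24·15.999 + 2·1.008 = 864.394 g/mol.
Each formula unit contains 2 Ca, equivalent to 2/1 = 2.0000 mol CaO.
M(CaO) = 1×40.078 + 1×15.999 = 56.077 g/mol.
Mass of CaO per formula unit = 2.0000 × 56.077 = 112.154 g.
CaO wt% = 112.154 / 864.394 × 100 = 12.97%.

12.97 wt%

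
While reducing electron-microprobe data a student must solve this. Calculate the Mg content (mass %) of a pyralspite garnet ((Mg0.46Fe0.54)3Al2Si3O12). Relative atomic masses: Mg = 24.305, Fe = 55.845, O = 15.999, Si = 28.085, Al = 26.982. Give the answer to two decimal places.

Molar mass of (Mg0.46Fe0.54)3Al2Si3O12: 1.38*24.305 + 1.62*55.845 + 2*26.982 + 3*28.085 + 12*15.999 = 454.217 g/mol.
Mass of Mg per formula unit: 1.38 × 24.305 = 33.541 g.
Weight fraction Mg = 33.541 / 454.217 = 0.0738.

7.38 mass %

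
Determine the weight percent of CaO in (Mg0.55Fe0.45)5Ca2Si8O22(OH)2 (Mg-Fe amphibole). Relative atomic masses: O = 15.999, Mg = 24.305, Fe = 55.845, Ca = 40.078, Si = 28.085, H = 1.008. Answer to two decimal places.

12.70 wt%

M((Mg0.55Fe0.45)5Ca2Si8O22(OH)2) = 883.318 g/mol; M(CaO) = 56.077 g/mol.
Moles CaO per formula unit = 2 Ca ÷ 1 = 2.0000.
CaO fraction = (2.0000 × 56.077) / 883.318 = 112.154/883.318 = 0.1270.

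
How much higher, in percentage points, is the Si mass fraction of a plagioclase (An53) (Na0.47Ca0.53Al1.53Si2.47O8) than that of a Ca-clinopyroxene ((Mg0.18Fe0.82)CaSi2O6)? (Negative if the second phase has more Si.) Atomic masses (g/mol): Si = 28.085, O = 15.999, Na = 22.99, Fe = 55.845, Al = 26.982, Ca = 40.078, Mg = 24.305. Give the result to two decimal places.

First mineral: 69.370 g Si in 270.691 g formula = 25.63 wt% Si.
Second mineral: 56.170 g Si in 242.410 g formula = 23.17 wt% Si.
25.63% − 23.17% gives a difference of 2.46 percentage points.

2.46 percentage points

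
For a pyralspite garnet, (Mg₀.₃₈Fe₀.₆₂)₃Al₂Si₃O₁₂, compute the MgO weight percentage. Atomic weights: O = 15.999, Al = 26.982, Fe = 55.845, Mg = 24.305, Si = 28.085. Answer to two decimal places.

M((Mg₀.₃₈Fe₀.₆₂)₃Al₂Si₃O₁₂) = 461.786 g/mol; M(MgO) = 40.304 g/mol.
Moles MgO per formula unit = 1.14 Mg ÷ 1 = 1.1400.
MgO fraction = (1.1400 × 40.304) / 461.786 = 45.947/461.786 = 0.0995.

9.95 wt%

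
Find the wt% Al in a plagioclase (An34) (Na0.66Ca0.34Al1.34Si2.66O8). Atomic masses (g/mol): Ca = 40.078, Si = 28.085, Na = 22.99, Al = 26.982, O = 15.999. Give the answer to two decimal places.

M(Na0.66Ca0.34Al1.34Si2.66O8) = 267.654 g/mol.
Al contributes 1.34 × 26.982 = 36.156 g per mole.
36.156/267.654 = 0.1351 → 13.51%.

13.51 weight percent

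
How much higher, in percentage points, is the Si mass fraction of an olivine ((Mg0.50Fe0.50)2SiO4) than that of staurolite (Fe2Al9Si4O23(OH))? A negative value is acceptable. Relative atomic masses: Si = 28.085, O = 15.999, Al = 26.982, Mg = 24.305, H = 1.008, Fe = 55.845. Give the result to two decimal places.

3.12 percentage points

First mineral: 28.085 g Si in 172.231 g formula = 16.31 wt% Si.
Second mineral: 112.340 g Si in 851.852 g formula = 13.19 wt% Si.
16.31% − 13.19% gives a difference of 3.12 percentage points.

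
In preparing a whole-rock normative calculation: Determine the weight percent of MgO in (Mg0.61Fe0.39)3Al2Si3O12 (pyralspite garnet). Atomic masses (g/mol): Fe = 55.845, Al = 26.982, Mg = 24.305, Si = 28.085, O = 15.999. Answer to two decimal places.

16.76 wt%

M((Mg0.61Fe0.39)3Al2Si3O12) = 440.024 g/mol; M(MgO) = 40.304 g/mol.
Moles MgO per formula unit = 1.83 Mg ÷ 1 = 1.8300.
MgO fraction = (1.8300 × 40.304) / 440.024 = 73.756/440.024 = 0.1676.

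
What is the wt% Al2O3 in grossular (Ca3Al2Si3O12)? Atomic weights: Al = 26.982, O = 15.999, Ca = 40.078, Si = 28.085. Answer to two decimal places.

22.64 wt%

Molar mass of Ca3Al2Si3O12 = 3*40.078 + 2*26.982 + 3*28.085 + 12*15.999 = 450.441 g/mol.
Each formula unit contains 2 Al, equivalent to 2/2 = 1.0000 mol Al2O3.
M(Al2O3) = 2×26.982 + 3×15.999 = 101.961 g/mol.
Mass of Al2O3 per formula unit = 1.0000 × 101.961 = 101.961 g.
Al2O3 wt% = 101.961 / 450.441 × 100 = 22.64%.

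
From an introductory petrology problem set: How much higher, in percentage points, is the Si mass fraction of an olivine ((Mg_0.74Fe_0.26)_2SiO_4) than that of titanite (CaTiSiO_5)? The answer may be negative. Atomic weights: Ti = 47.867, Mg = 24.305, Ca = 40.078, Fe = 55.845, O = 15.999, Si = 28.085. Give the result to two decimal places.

3.55 percentage points

Si in (Mg_0.74Fe_0.26)_2SiO_4: molar mass 157.092 g/mol; 1×28.085 = 28.085 g → 17.88 wt%.
Si in CaTiSiO_5: molar mass 196.025 g/mol; 1×28.085 = 28.085 g → 14.33 wt%.
Difference = 17.88 − 14.33 = 3.55 percentage points.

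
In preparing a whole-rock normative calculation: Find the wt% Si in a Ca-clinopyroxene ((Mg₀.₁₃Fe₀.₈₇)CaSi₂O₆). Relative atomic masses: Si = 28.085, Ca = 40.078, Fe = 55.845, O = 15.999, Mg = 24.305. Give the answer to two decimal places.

Molar mass of (Mg₀.₁₃Fe₀.₈₇)CaSi₂O₆: 0.13·24.305 + 0.87·55.845 + 1·40.078 + 2·28.085 + 6·15.999 = 243.987 g/mol.
Mass of Si per formula unit: 2 × 28.085 = 56.170 g.
Weight fraction Si = 56.170 / 243.987 = 0.2302.

23.02 wt%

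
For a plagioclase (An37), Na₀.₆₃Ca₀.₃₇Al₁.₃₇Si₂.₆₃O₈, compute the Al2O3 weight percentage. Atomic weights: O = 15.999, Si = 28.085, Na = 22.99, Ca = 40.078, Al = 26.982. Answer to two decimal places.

M(Na₀.₆₃Ca₀.₃₇Al₁.₃₇Si₂.₆₃O₈) = 268.133 g/mol; M(Al2O3) = 101.961 g/mol.
Moles Al2O3 per formula unit = 1.37 Al ÷ 2 = 0.6850.
Al2O3 fraction = (0.6850 × 101.961) / 268.133 = 69.843/268.133 = 0.2605.

26.05 wt%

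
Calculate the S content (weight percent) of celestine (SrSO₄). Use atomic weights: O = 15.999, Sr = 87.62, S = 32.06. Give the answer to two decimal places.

17.45 weight percent

M(SrSO₄) = 183.676 g/mol.
S contributes 1 × 32.06 = 32.060 g per mole.
32.060/183.676 = 0.1745 → 17.45%.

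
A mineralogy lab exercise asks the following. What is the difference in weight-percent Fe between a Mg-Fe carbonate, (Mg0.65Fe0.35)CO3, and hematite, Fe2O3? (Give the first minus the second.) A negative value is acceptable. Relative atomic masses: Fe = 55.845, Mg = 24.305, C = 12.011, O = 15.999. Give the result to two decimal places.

First mineral: 19.546 g Fe in 95.352 g formula = 20.50 wt% Fe.
Second mineral: 111.690 g Fe in 159.687 g formula = 69.94 wt% Fe.
20.50% − 69.94% gives a difference of -49.44 percentage points.

-49.44 percentage points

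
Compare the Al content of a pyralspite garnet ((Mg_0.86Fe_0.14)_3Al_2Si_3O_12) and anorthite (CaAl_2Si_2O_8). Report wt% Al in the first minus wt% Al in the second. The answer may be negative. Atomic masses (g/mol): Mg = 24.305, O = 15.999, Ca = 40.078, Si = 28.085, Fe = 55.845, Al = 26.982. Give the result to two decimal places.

-6.44 percentage points

Al in (Mg_0.86Fe_0.14)_3Al_2Si_3O_12: molar mass 416.369 g/mol; 2×26.982 = 53.964 g → 12.96 wt%.
Al in CaAl_2Si_2O_8: molar mass 278.204 g/mol; 2×26.982 = 53.964 g → 19.40 wt%.
Difference = 12.96 − 19.40 = -6.44 percentage points.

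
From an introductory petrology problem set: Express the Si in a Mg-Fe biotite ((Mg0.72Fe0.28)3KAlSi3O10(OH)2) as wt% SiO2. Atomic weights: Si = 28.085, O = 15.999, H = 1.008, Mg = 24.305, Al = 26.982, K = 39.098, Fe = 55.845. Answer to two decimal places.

40.62 wt%

Molar mass of (Mg0.72Fe0.28)3KAlSi3O10(OH)2 = 2.16·24.305 + 0.84·55.845 + 1·39.098 + 1·26.982 + 3·28.085 + 12·15.999 + 2·1.008 = 443.748 g/mol.
Each formula unit contains 3 Si, equivalent to 3/1 = 3.0000 mol SiO2.
M(SiO2) = 1×28.085 + 2×15.999 = 60.083 g/mol.
Mass of SiO2 per formula unit = 3.0000 × 60.083 = 180.249 g.
SiO2 wt% = 180.249 / 443.748 × 100 = 40.62%.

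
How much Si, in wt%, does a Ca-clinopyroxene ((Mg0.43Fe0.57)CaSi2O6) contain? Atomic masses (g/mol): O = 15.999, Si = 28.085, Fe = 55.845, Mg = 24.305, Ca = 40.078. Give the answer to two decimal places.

23.95 wt%

M((Mg0.43Fe0.57)CaSi2O6) = 234.525 g/mol.
Si contributes 2 × 28.085 = 56.170 g per mole.
56.170/234.525 = 0.2395 → 23.95%.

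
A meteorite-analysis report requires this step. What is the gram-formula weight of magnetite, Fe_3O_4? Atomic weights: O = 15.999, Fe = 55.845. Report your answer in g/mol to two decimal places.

231.53 g/mol

The formula mass is the sum 3(55.845) + 4(15.999).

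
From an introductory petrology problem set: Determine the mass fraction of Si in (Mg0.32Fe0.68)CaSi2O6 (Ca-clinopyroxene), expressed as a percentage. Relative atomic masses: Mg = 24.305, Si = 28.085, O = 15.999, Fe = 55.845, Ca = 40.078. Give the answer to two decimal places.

M((Mg0.32Fe0.68)CaSi2O6) = 237.994 g/mol.
Si contributes 2 × 28.085 = 56.170 g per mole.
56.170/237.994 = 0.2360 → 23.60%.

23.60 wt%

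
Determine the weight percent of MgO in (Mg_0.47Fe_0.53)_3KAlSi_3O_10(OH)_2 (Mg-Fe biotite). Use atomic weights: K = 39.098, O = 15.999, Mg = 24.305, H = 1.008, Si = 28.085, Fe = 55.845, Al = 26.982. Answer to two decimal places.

M((Mg_0.47Fe_0.53)_3KAlSi_3O_10(OH)_2) = 467.403 g/mol; M(MgO) = 40.304 g/mol.
Moles MgO per formula unit = 1.41 Mg ÷ 1 = 1.4100.
MgO fraction = (1.4100 × 40.304) / 467.403 = 56.829/467.403 = 0.1216.

12.16 wt%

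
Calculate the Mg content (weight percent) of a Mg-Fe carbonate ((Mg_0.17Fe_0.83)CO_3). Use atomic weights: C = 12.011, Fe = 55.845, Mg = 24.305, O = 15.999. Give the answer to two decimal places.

Formula mass = 0.17·24.305 + 0.83·55.845 + 1·12.011 + 3·15.999 = 110.491 g/mol, of which 4.132 g is Mg.
So Mg makes up 4.132/110.491 = 0.0374 of the mass, i.e. 3.74%.

3.74 weight percent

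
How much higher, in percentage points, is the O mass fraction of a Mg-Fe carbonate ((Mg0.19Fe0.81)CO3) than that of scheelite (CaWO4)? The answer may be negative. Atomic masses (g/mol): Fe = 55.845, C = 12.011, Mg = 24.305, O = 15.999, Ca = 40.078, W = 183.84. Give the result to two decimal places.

21.46 percentage points

First mineral: 47.997 g O in 109.860 g formula = 43.69 wt% O.
Second mineral: 63.996 g O in 287.914 g formula = 22.23 wt% O.
43.69% − 22.23% gives a difference of 21.46 percentage points.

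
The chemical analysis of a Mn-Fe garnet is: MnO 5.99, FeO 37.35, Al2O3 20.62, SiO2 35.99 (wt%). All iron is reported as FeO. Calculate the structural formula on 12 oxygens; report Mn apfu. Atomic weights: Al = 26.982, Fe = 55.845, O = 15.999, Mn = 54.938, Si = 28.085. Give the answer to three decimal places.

MnO: 5.99/70.937 = 0.08444 mol → 0.08444 mol Mn, 0.08444 mol O.
FeO: 37.35/71.844 = 0.51988 mol → 0.51988 mol Fe, 0.51988 mol O.
Al2O3: 20.62/101.961 = 0.20223 mol → 0.40446 mol Al, 0.60669 mol O.
SiO2: 35.99/60.083 = 0.59900 mol → 0.59900 mol Si, 1.19800 mol O.
Total oxygen = 2.40901 mol. Normalization factor = 12/2.40901 = 4.98130.
Mn per 12 O = 0.08444 × 4.98130 = 0.421.

0.421 Mn apfu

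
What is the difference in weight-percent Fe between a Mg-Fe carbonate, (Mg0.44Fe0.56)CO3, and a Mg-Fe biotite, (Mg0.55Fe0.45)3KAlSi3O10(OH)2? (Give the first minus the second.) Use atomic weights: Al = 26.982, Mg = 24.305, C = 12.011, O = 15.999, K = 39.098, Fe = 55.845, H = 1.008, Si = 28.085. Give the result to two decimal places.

14.27 percentage points

First mineral: 31.273 g Fe in 101.975 g formula = 30.67 wt% Fe.
Second mineral: 75.391 g Fe in 459.833 g formula = 16.40 wt% Fe.
30.67% − 16.40% gives a difference of 14.27 percentage points.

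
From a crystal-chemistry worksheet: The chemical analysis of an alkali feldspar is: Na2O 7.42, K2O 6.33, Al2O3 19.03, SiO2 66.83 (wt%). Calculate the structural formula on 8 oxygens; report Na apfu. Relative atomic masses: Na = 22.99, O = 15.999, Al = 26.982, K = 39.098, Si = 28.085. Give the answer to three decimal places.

0.645 Na apfu

7.42 wt% Na2O ÷ 61.979 g/mol = 0.11972 mol, giving 0.23944 Na and 0.11972 O.
6.33 wt% K2O ÷ 94.195 g/mol = 0.06720 mol, giving 0.13440 K and 0.06720 O.
19.03 wt% Al2O3 ÷ 101.961 g/mol = 0.18664 mol, giving 0.37328 Al and 0.55992 O.
66.83 wt% SiO2 ÷ 60.083 g/mol = 1.11229 mol, giving 1.11229 Si and 2.22458 O.
Oxygen sums to 2.97142; scaling by 8/2.97142 = 2.69232 puts the formula on 8 O.
Na: 0.23944 × 2.69232 = 0.645 atoms per formula unit.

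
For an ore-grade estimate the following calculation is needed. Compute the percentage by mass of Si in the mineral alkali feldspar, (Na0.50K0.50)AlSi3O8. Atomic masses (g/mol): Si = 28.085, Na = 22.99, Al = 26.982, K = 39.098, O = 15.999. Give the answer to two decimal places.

M((Na0.50K0.50)AlSi3O8) = 270.273 g/mol.
Si contributes 3 × 28.085 = 84.255 g per mole.
84.255/270.273 = 0.3117 → 31.17%.

31.17 mass %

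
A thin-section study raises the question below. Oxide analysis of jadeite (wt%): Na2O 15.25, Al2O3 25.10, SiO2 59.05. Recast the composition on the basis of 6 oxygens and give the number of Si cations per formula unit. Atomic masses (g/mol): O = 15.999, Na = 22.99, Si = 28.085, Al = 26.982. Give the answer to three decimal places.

15.25 wt% Na2O ÷ 61.979 g/mol = 0.24605 mol, giving 0.49210 Na and 0.24605 O.
25.10 wt% Al2O3 ÷ 101.961 g/mol = 0.24617 mol, giving 0.49234 Al and 0.73851 O.
59.05 wt% SiO2 ÷ 60.083 g/mol = 0.98281 mol, giving 0.98281 Si and 1.96562 O.
Oxygen sums to 2.95018; scaling by 6/2.95018 = 2.03377 puts the formula on 6 O.
Si: 0.98281 × 2.03377 = 1.999 atoms per formula unit.

1.999 Si apfu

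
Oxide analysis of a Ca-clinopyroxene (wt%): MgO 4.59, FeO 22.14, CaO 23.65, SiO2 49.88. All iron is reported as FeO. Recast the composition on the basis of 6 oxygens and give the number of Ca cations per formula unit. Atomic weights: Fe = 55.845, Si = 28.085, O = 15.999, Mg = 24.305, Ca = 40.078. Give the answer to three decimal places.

1.010 Ca apfu

MgO (M=40.304): mol = 0.11388; Mg = 0.11388, O = 0.11388.
FeO (M=71.844): mol = 0.30817; Fe = 0.30817, O = 0.30817.
CaO (M=56.077): mol = 0.42174; Ca = 0.42174, O = 0.42174.
SiO2 (M=60.083): mol = 0.83018; Si = 0.83018, O = 1.66036.
ΣO = 2.50415; factor = 6/ΣO = 2.39602.
Ca apfu = 0.42174 × 2.39602 = 1.010.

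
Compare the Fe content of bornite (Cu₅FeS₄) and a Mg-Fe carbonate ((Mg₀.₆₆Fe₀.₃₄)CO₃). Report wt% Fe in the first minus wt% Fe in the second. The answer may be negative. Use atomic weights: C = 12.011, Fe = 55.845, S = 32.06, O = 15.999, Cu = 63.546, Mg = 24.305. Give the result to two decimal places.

Fe in Cu₅FeS₄: molar mass 501.815 g/mol; 1×55.845 = 55.845 g → 11.13 wt%.
Fe in (Mg₀.₆₆Fe₀.₃₄)CO₃: molar mass 95.037 g/mol; 0.34×55.845 = 18.987 g → 19.98 wt%.
Difference = 11.13 − 19.98 = -8.85 percentage points.

-8.85 percentage points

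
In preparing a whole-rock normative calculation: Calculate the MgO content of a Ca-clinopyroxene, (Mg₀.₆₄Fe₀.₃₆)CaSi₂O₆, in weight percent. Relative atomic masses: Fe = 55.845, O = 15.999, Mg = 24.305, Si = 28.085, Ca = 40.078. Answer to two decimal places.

M((Mg₀.₆₄Fe₀.₃₆)CaSi₂O₆) = 227.901 g/mol; M(MgO) = 40.304 g/mol.
Moles MgO per formula unit = 0.64 Mg ÷ 1 = 0.6400.
MgO fraction = (0.6400 × 40.304) / 227.901 = 25.795/227.901 = 0.1132.

11.32 wt%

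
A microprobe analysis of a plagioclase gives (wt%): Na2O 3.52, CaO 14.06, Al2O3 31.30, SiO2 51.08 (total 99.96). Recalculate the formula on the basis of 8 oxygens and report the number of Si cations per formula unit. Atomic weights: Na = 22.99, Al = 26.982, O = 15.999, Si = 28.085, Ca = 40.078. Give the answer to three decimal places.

2.322 Si apfu

Na2O: 3.52/61.979 = 0.05679 mol → 0.11358 mol Na, 0.05679 mol O.
CaO: 14.06/56.077 = 0.25073 mol → 0.25073 mol Ca, 0.25073 mol O.
Al2O3: 31.30/101.961 = 0.30698 mol → 0.61396 mol Al, 0.92094 mol O.
SiO2: 51.08/60.083 = 0.85016 mol → 0.85016 mol Si, 1.70032 mol O.
Total oxygen = 2.92878 mol. Normalization factor = 8/2.92878 = 2.73151.
Si per 8 O = 0.85016 × 2.73151 = 2.322.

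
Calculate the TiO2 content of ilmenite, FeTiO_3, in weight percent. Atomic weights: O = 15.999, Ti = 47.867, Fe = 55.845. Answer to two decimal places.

Formula mass = 151.709 g/mol.
1 Ti → 1.0000 mol TiO2 per formula unit; M(TiO2) = 79.865, so TiO2 mass = 79.865 g.
79.865/151.709 × 100 = 52.64 wt%.

52.64 wt%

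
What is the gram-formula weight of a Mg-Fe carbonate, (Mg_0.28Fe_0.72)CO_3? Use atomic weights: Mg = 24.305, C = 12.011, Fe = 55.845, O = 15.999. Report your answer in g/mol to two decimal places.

M = 0.28·24.305 + 0.72·55.845 + 1·12.011 + 3·15.999

107.02 g/mol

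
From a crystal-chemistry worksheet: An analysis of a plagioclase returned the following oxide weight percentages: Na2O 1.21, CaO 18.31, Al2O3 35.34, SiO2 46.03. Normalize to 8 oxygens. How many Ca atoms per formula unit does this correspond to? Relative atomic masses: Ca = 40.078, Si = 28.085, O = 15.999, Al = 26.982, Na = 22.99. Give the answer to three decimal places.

0.895 Ca apfu

1.21 wt% Na2O ÷ 61.979 g/mol = 0.01952 mol, giving 0.03904 Na and 0.01952 O.
18.31 wt% CaO ÷ 56.077 g/mol = 0.32652 mol, giving 0.32652 Ca and 0.32652 O.
35.34 wt% Al2O3 ÷ 101.961 g/mol = 0.34660 mol, giving 0.69320 Al and 1.03980 O.
46.03 wt% SiO2 ÷ 60.083 g/mol = 0.76611 mol, giving 0.76611 Si and 1.53222 O.
Oxygen sums to 2.91806; scaling by 8/2.91806 = 2.74155 puts the formula on 8 O.
Ca: 0.32652 × 2.74155 = 0.895 atoms per formula unit.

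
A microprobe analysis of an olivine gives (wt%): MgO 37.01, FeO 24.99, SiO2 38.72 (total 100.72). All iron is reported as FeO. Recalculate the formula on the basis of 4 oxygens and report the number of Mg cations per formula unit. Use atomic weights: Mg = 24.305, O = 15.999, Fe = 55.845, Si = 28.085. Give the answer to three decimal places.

MgO (M=40.304): mol = 0.91827; Mg = 0.91827, O = 0.91827.
FeO (M=71.844): mol = 0.34784; Fe = 0.34784, O = 0.34784.
SiO2 (M=60.083): mol = 0.64444; Si = 0.64444, O = 1.28888.
ΣO = 2.55499; factor = 4/ΣO = 1.56556.
Mg apfu = 0.91827 × 1.56556 = 1.438.

1.438 Mg apfu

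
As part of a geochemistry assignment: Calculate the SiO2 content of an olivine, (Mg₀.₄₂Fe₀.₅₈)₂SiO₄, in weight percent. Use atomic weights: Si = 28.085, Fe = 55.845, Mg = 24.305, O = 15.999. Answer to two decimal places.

Molar mass of (Mg₀.₄₂Fe₀.₅₈)₂SiO₄ = 0.84·24.305 + 1.16·55.845 + 1·28.085 + 4·15.999 = 177.277 g/mol.
Each formula unit contains 1 Si, equivalent to 1/1 = 1.0000 mol SiO2.
M(SiO2) = 1×28.085 + 2×15.999 = 60.083 g/mol.
Mass of SiO2 per formula unit = 1.0000 × 60.083 = 60.083 g.
SiO2 wt% = 60.083 / 177.277 × 100 = 33.89%.

33.89 wt%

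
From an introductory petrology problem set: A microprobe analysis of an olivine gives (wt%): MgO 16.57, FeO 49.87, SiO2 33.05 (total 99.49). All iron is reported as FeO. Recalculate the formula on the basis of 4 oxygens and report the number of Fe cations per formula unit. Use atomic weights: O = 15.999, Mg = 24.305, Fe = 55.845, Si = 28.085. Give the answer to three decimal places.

MgO (M=40.304): mol = 0.41113; Mg = 0.41113, O = 0.41113.
FeO (M=71.844): mol = 0.69414; Fe = 0.69414, O = 0.69414.
SiO2 (M=60.083): mol = 0.55007; Si = 0.55007, O = 1.10014.
ΣO = 2.20541; factor = 4/ΣO = 1.81372.
Fe apfu = 0.69414 × 1.81372 = 1.259.

1.259 Fe apfu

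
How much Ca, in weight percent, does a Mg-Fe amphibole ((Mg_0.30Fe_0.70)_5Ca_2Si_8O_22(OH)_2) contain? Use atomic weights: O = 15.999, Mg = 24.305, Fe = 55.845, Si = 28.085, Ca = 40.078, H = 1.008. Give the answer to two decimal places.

8.69 weight percent

Molar mass of (Mg_0.30Fe_0.70)_5Ca_2Si_8O_22(OH)_2: 1.50*24.305 + 3.50*55.845 + 2*40.078 + 8*28.085 + 24*15.999 + 2*1.008 = 922.743 g/mol.
Mass of Ca per formula unit: 2 × 40.078 = 80.156 g.
Weight fraction Ca = 80.156 / 922.743 = 0.0869.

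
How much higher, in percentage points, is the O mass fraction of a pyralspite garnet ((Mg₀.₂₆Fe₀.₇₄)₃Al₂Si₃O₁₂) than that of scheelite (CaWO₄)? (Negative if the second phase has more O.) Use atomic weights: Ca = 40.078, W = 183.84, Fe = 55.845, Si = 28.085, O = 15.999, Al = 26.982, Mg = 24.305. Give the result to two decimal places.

First mineral: 191.988 g O in 473.141 g formula = 40.58 wt% O.
Second mineral: 63.996 g O in 287.914 g formula = 22.23 wt% O.
40.58% − 22.23% gives a difference of 18.35 percentage points.

18.35 percentage points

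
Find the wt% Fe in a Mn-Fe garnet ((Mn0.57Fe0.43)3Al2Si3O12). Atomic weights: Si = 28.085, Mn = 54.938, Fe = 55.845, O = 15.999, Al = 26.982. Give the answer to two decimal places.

14.52 mass %

Molar mass of (Mn0.57Fe0.43)3Al2Si3O12: 1.71×54.938 + 1.29×55.845 + 2×26.982 + 3×28.085 + 12×15.999 = 496.191 g/mol.
Mass of Fe per formula unit: 1.29 × 55.845 = 72.040 g.
Weight fraction Fe = 72.040 / 496.191 = 0.1452.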